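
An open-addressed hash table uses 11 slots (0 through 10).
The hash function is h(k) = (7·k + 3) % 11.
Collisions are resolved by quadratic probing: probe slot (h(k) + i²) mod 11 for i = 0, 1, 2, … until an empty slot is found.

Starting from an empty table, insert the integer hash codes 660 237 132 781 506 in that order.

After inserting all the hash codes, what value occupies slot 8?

660: h=3 → slot 3
237: h=1 → slot 1
132: h=3, probe 3,4 → slot 4
781: h=3, probe 3,4,7 → slot 7
506: h=3, probe 3,4,7,1,8 → slot 8
Table: [_, 237, _, 660, 132, _, _, 781, 506, _, _]

506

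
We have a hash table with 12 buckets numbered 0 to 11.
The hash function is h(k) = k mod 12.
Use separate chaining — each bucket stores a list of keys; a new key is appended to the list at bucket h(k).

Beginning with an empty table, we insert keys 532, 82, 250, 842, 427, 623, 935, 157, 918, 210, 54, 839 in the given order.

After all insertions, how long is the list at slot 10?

2

Insert 532: h=4, bucket 4 empty -> new chain.
Insert 82: h=10, bucket 10 empty -> new chain.
Insert 250: h=10, bucket 10 nonempty -> append to chain.
Insert 842: h=2, bucket 2 empty -> new chain.
Insert 427: h=7, bucket 7 empty -> new chain.
Insert 623: h=11, bucket 11 empty -> new chain.
Insert 935: h=11, bucket 11 nonempty -> append to chain.
Insert 157: h=1, bucket 1 empty -> new chain.
Insert 918: h=6, bucket 6 empty -> new chain.
Insert 210: h=6, bucket 6 nonempty -> append to chain.
Insert 54: h=6, bucket 6 nonempty -> append to chain.
Insert 839: h=11, bucket 11 nonempty -> append to chain.
Final buckets:
0: .
1: 157
2: 842
3: .
4: 532
5: .
6: 918 -> 210 -> 54
7: 427
8: .
9: .
10: 82 -> 250
11: 623 -> 935 -> 839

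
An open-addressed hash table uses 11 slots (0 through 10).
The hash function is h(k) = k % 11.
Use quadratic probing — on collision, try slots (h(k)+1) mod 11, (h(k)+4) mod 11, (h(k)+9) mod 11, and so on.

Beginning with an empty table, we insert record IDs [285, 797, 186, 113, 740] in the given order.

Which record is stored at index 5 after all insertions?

797

285 hashes to 10; slot 10 is free -> place at 10.
797 hashes to 5; slot 5 is free -> place at 5.
186 hashes to 10; 10 taken -> place at 0.
113 hashes to 3; slot 3 is free -> place at 3.
740 hashes to 3; 3 taken -> place at 4.
Table: [186, _, _, 113, 740, 797, _, _, _, _, 285]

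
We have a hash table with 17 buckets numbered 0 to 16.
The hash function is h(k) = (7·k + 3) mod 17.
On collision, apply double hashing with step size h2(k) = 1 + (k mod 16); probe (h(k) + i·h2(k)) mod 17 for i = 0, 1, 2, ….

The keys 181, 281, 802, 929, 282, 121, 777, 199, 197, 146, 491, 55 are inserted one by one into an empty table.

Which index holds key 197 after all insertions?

181 hashes to 12; slot 12 is free -> place at 12.
281 hashes to 15; slot 15 is free -> place at 15.
802 hashes to 7; slot 7 is free -> place at 7.
929 hashes to 12, h2=2; 12 taken -> place at 14.
282 hashes to 5; slot 5 is free -> place at 5.
121 hashes to 0; slot 0 is free -> place at 0.
777 hashes to 2; slot 2 is free -> place at 2.
199 hashes to 2, h2=8; 2 taken -> place at 10.
197 hashes to 5, h2=6; 5 taken -> place at 11.
146 hashes to 5, h2=3; 5 taken -> place at 8.
491 hashes to 6; slot 6 is free -> place at 6.
55 hashes to 14, h2=8; 14,5 taken -> place at 13.
Table: [121, _, 777, _, _, 282, 491, 802, 146, _, 199, 197, 181, 55, 929, 281, _]

11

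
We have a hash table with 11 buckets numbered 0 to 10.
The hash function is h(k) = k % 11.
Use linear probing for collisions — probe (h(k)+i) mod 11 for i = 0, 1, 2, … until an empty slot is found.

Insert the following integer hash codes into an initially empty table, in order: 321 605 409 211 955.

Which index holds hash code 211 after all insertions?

4

Insert 321: h=2, slot 2 empty => index 2.
Insert 605: h=0, slot 0 empty => index 0.
Insert 409: h=2, slot 2 occupied => index 3.
Insert 211: h=2, slots 2,3 occupied => index 4.
Insert 955: h=9, slot 9 empty => index 9.
Table: [605, —, 321, 409, 211, —, —, —, —, 955, —]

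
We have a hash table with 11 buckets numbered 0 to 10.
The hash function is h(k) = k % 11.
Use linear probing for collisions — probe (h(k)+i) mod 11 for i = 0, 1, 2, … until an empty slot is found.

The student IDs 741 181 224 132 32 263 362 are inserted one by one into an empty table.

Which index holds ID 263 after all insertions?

741: h=4 => slot 4
181: h=5 => slot 5
224: h=4, probe 4,5,6 => slot 6
132: h=0 => slot 0
32: h=10 => slot 10
263: h=10, probe 10,0,1 => slot 1
362: h=10, probe 10,0,1,2 => slot 2
Table: [132, 263, 362, ∅, 741, 181, 224, ∅, ∅, ∅, 32]

1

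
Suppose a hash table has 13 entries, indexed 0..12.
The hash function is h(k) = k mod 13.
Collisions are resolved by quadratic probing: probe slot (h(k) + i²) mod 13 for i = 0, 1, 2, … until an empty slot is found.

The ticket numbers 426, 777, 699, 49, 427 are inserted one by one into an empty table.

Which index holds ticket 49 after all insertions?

426 hashes to 10; slot 10 is free → place at 10.
777 hashes to 10; 10 taken → place at 11.
699 hashes to 10; 10,11 taken → place at 1.
49 hashes to 10; 10,11,1 taken → place at 6.
427 hashes to 11; 11 taken → place at 12.
Table: [∅, 699, ∅, ∅, ∅, ∅, 49, ∅, ∅, ∅, 426, 777, 427]

6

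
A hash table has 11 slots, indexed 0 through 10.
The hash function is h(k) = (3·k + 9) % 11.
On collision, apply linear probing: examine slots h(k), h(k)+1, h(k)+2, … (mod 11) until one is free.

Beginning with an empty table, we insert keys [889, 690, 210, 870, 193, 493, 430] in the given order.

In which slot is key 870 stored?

889 hashes to 3; slot 3 is free => place at 3.
690 hashes to 0; slot 0 is free => place at 0.
210 hashes to 1; slot 1 is free => place at 1.
870 hashes to 1; 1 taken => place at 2.
193 hashes to 5; slot 5 is free => place at 5.
493 hashes to 3; 3 taken => place at 4.
430 hashes to 1; 1,2,3,4,5 taken => place at 6.
Table: [690, 210, 870, 889, 493, 193, 430, ∅, ∅, ∅, ∅]

2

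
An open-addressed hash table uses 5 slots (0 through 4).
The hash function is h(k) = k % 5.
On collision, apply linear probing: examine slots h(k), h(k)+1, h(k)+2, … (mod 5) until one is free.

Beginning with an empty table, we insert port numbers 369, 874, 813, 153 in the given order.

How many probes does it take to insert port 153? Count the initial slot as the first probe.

369: h=4 → slot 4
874: h=4, probe 4,0 → slot 0
813: h=3 → slot 3
153: h=3, probe 3,4,0,1 → slot 1
Table: [874, 153, ∅, 813, 369]

4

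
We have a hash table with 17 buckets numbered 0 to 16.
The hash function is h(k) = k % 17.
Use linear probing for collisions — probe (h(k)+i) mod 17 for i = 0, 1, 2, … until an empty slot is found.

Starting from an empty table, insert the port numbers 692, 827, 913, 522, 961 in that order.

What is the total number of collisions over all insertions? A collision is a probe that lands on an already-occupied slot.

3

692: h=12 -> slot 12
827: h=11 -> slot 11
913: h=12, probe 12,13 -> slot 13
522: h=12, probe 12,13,14 -> slot 14
961: h=9 -> slot 9
Table: [—, —, —, —, —, —, —, —, —, 961, —, 827, 692, 913, 522, —, —]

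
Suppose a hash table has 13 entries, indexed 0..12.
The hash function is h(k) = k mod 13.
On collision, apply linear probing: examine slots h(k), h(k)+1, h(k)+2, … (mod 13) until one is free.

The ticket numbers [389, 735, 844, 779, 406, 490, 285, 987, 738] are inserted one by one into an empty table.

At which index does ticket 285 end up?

2

389 hashes to 12; slot 12 is free => place at 12.
735 hashes to 7; slot 7 is free => place at 7.
844 hashes to 12; 12 taken => place at 0.
779 hashes to 12; 12,0 taken => place at 1.
406 hashes to 3; slot 3 is free => place at 3.
490 hashes to 9; slot 9 is free => place at 9.
285 hashes to 12; 12,0,1 taken => place at 2.
987 hashes to 12; 12,0,1,2,3 taken => place at 4.
738 hashes to 10; slot 10 is free => place at 10.
Table: [844, 779, 285, 406, 987, -, -, 735, -, 490, 738, -, 389]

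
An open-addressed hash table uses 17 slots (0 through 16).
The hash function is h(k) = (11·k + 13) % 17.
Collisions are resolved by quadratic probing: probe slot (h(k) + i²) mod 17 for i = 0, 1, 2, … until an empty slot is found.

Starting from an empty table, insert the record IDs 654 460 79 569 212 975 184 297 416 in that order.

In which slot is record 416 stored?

654 hashes to 16; slot 16 is free -> place at 16.
460 hashes to 7; slot 7 is free -> place at 7.
79 hashes to 15; slot 15 is free -> place at 15.
569 hashes to 16; 16 taken -> place at 0.
212 hashes to 16; 16,0 taken -> place at 3.
975 hashes to 11; slot 11 is free -> place at 11.
184 hashes to 14; slot 14 is free -> place at 14.
297 hashes to 16; 16,0,3 taken -> place at 8.
416 hashes to 16; 16,0,3,8,15,7 taken -> place at 1.
Table: [569, 416, ., 212, ., ., ., 460, 297, ., ., 975, ., ., 184, 79, 654]

1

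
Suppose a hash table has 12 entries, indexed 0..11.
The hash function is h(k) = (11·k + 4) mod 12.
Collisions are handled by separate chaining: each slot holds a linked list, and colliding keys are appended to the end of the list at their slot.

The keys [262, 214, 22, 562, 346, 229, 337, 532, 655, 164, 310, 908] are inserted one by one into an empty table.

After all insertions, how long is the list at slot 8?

2

262 -> bucket 6
214 -> bucket 6 (collision)
22 -> bucket 6 (collision)
562 -> bucket 6 (collision)
346 -> bucket 6 (collision)
229 -> bucket 3
337 -> bucket 3 (collision)
532 -> bucket 0
655 -> bucket 9
164 -> bucket 8
310 -> bucket 6 (collision)
908 -> bucket 8 (collision)
Final buckets:
0: 532
1: —
2: —
3: 229 -> 337
4: —
5: —
6: 262 -> 214 -> 22 -> 562 -> 346 -> 310
7: —
8: 164 -> 908
9: 655
10: —
11: —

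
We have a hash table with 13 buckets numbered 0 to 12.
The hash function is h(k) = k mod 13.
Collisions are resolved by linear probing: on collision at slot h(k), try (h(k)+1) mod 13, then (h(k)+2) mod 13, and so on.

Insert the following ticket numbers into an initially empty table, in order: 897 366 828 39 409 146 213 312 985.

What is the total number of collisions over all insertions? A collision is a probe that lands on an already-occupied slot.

5

897: h=0 -> slot 0
366: h=2 -> slot 2
828: h=9 -> slot 9
39: h=0, probe 0,1 -> slot 1
409: h=6 -> slot 6
146: h=3 -> slot 3
213: h=5 -> slot 5
312: h=0, probe 0,1,2,3,4 -> slot 4
985: h=10 -> slot 10
Table: [897, 39, 366, 146, 312, 213, 409, —, —, 828, 985, —, —]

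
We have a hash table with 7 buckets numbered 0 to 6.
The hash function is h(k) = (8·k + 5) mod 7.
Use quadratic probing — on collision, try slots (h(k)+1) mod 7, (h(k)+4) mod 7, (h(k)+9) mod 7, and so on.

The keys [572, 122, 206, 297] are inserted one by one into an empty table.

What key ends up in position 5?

297

Insert 572: h=3, slot 3 empty -> index 3.
Insert 122: h=1, slot 1 empty -> index 1.
Insert 206: h=1, slot 1 occupied -> index 2.
Insert 297: h=1, slots 1,2 occupied -> index 5.
Table: [-, 122, 206, 572, -, 297, -]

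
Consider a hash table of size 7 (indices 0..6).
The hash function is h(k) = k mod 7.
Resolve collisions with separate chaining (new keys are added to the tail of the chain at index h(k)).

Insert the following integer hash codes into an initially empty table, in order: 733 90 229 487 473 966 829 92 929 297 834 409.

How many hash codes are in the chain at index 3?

3

733 → bucket 5
90 → bucket 6
229 → bucket 5 (collision)
487 → bucket 4
473 → bucket 4 (collision)
966 → bucket 0
829 → bucket 3
92 → bucket 1
929 → bucket 5 (collision)
297 → bucket 3 (collision)
834 → bucket 1 (collision)
409 → bucket 3 (collision)
Final buckets:
0: 966
1: 92 -> 834
2: .
3: 829 -> 297 -> 409
4: 487 -> 473
5: 733 -> 229 -> 929
6: 90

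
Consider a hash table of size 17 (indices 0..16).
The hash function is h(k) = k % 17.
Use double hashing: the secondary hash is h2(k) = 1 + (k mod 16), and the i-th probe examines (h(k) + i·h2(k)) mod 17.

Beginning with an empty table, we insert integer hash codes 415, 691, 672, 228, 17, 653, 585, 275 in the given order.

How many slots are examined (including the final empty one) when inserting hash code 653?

2

Insert 415: h=7, slot 7 empty -> index 7.
Insert 691: h=11, slot 11 empty -> index 11.
Insert 672: h=9, slot 9 empty -> index 9.
Insert 228: h=7, h2=5, slot 7 occupied -> index 12.
Insert 17: h=0, slot 0 empty -> index 0.
Insert 653: h=7, h2=14, slot 7 occupied -> index 4.
Insert 585: h=7, h2=10, slots 7,0 occupied -> index 10.
Insert 275: h=3, slot 3 empty -> index 3.
Table: [17, —, —, 275, 653, —, —, 415, —, 672, 585, 691, 228, —, —, —, —]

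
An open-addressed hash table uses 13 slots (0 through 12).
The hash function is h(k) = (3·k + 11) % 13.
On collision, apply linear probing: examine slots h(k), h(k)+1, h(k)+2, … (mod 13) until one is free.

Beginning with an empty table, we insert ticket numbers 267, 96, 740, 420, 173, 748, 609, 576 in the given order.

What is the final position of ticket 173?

267 hashes to 6; slot 6 is free -> place at 6.
96 hashes to 0; slot 0 is free -> place at 0.
740 hashes to 8; slot 8 is free -> place at 8.
420 hashes to 10; slot 10 is free -> place at 10.
173 hashes to 10; 10 taken -> place at 11.
748 hashes to 6; 6 taken -> place at 7.
609 hashes to 5; slot 5 is free -> place at 5.
576 hashes to 10; 10,11 taken -> place at 12.
Table: [96, —, —, —, —, 609, 267, 748, 740, —, 420, 173, 576]

11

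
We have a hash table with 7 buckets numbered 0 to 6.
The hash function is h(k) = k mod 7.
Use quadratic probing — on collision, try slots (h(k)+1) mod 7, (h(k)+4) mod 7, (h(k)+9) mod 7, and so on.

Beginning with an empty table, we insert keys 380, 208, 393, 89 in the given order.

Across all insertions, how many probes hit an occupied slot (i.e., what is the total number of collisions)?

1

380: h=2 -> slot 2
208: h=5 -> slot 5
393: h=1 -> slot 1
89: h=5, probe 5,6 -> slot 6
Table: [., 393, 380, ., ., 208, 89]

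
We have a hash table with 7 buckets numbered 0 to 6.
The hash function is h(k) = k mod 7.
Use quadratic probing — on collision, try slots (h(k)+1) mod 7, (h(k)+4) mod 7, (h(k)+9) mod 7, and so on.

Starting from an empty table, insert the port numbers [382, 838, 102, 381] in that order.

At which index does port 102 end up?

1

382: h=4 -> slot 4
838: h=5 -> slot 5
102: h=4, probe 4,5,1 -> slot 1
381: h=3 -> slot 3
Table: [_, 102, _, 381, 382, 838, _]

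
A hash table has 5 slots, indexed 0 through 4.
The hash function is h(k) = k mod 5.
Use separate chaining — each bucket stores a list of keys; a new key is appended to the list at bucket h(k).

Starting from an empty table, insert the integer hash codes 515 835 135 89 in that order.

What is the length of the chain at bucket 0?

3

Insert 515: h=0, bucket 0 empty -> new chain.
Insert 835: h=0, bucket 0 nonempty -> append to chain.
Insert 135: h=0, bucket 0 nonempty -> append to chain.
Insert 89: h=4, bucket 4 empty -> new chain.
Final buckets:
0: 515 -> 835 -> 135
1: -
2: -
3: -
4: 89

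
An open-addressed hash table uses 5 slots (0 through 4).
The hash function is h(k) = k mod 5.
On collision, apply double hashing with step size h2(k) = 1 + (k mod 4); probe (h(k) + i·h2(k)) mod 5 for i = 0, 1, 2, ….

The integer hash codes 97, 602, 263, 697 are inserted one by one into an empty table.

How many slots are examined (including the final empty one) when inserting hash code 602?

2

Insert 97: h=2, slot 2 empty -> index 2.
Insert 602: h=2, h2=3, slot 2 occupied -> index 0.
Insert 263: h=3, slot 3 empty -> index 3.
Insert 697: h=2, h2=2, slot 2 occupied -> index 4.
Table: [602, —, 97, 263, 697]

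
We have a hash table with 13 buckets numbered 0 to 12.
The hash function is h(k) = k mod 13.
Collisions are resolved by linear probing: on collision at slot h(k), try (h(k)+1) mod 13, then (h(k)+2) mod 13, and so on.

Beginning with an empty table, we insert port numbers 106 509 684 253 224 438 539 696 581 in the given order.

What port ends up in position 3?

106: h=2 -> slot 2
509: h=2, probe 2,3 -> slot 3
684: h=8 -> slot 8
253: h=6 -> slot 6
224: h=3, probe 3,4 -> slot 4
438: h=9 -> slot 9
539: h=6, probe 6,7 -> slot 7
696: h=7, probe 7,8,9,10 -> slot 10
581: h=9, probe 9,10,11 -> slot 11
Table: [., ., 106, 509, 224, ., 253, 539, 684, 438, 696, 581, .]

509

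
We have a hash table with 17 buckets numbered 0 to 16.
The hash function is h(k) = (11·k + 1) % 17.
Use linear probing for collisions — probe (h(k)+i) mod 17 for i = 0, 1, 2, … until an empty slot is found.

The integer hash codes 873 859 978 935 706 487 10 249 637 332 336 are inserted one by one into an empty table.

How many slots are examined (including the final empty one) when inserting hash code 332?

9

Insert 873: h=16, slot 16 empty => index 16.
Insert 859: h=15, slot 15 empty => index 15.
Insert 978: h=15, slots 15,16 occupied => index 0.
Insert 935: h=1, slot 1 empty => index 1.
Insert 706: h=15, slots 15,16,0,1 occupied => index 2.
Insert 487: h=3, slot 3 empty => index 3.
Insert 10: h=9, slot 9 empty => index 9.
Insert 249: h=3, slot 3 occupied => index 4.
Insert 637: h=4, slot 4 occupied => index 5.
Insert 332: h=15, slots 15,16,0,1,2,3,4,5 occupied => index 6.
Insert 336: h=8, slot 8 empty => index 8.
Table: [978, 935, 706, 487, 249, 637, 332, -, 336, 10, -, -, -, -, -, 859, 873]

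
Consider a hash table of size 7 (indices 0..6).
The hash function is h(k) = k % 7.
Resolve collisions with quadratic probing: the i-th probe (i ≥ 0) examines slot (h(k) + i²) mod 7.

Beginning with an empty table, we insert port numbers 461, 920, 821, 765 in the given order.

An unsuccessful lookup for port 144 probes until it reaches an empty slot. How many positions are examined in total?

461 hashes to 6; slot 6 is free -> place at 6.
920 hashes to 3; slot 3 is free -> place at 3.
821 hashes to 2; slot 2 is free -> place at 2.
765 hashes to 2; 2,3,6 taken -> place at 4.
Table: [-, -, 821, 920, 765, -, 461]
Lookup 144: h=4, probe 4,5 → slot 5 empty, not found.

2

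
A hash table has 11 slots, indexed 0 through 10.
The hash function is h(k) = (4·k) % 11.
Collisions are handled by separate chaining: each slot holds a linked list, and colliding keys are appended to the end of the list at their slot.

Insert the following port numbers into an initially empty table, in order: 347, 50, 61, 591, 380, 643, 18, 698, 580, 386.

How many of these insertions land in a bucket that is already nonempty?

5

Insert 347: h=2, bucket 2 empty → new chain.
Insert 50: h=2, bucket 2 nonempty → append to chain.
Insert 61: h=2, bucket 2 nonempty → append to chain.
Insert 591: h=10, bucket 10 empty → new chain.
Insert 380: h=2, bucket 2 nonempty → append to chain.
Insert 643: h=9, bucket 9 empty → new chain.
Insert 18: h=6, bucket 6 empty → new chain.
Insert 698: h=9, bucket 9 nonempty → append to chain.
Insert 580: h=10, bucket 10 nonempty → append to chain.
Insert 386: h=4, bucket 4 empty → new chain.
Final buckets:
0: _
1: _
2: 347 -> 50 -> 61 -> 380
3: _
4: 386
5: _
6: 18
7: _
8: _
9: 643 -> 698
10: 591 -> 580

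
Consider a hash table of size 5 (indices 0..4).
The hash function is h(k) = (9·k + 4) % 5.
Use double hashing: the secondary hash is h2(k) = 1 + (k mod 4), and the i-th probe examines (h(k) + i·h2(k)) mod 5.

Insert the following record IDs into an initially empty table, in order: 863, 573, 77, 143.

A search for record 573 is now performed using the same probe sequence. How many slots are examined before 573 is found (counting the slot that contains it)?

Insert 863: h=1, slot 1 empty → index 1.
Insert 573: h=1, h2=2, slot 1 occupied → index 3.
Insert 77: h=2, slot 2 empty → index 2.
Insert 143: h=1, h2=4, slot 1 occupied → index 0.
Table: [143, 863, 77, 573, -]
Lookup 573: h=1, h2=2, probe 1,3 → found at 3.

2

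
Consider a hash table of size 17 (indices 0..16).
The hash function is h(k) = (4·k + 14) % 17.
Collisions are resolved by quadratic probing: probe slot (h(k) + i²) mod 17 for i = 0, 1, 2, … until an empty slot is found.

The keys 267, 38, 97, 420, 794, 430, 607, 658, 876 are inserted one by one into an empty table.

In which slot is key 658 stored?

Insert 267: h=11, slot 11 empty → index 11.
Insert 38: h=13, slot 13 empty → index 13.
Insert 97: h=11, slot 11 occupied → index 12.
Insert 420: h=11, slots 11,12 occupied → index 15.
Insert 794: h=11, slots 11,12,15 occupied → index 3.
Insert 430: h=0, slot 0 empty → index 0.
Insert 607: h=11, slots 11,12,15,3 occupied → index 10.
Insert 658: h=11, slots 11,12,15,3,10 occupied → index 2.
Insert 876: h=16, slot 16 empty → index 16.
Table: [430, _, 658, 794, _, _, _, _, _, _, 607, 267, 97, 38, _, 420, 876]

2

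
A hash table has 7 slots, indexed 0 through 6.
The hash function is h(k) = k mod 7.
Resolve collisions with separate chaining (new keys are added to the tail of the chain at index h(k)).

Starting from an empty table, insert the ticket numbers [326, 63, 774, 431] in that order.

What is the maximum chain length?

Insert 326: h=4, bucket 4 empty -> new chain.
Insert 63: h=0, bucket 0 empty -> new chain.
Insert 774: h=4, bucket 4 nonempty -> append to chain.
Insert 431: h=4, bucket 4 nonempty -> append to chain.
Final buckets:
0: 63
1: _
2: _
3: _
4: 326 -> 774 -> 431
5: _
6: _

3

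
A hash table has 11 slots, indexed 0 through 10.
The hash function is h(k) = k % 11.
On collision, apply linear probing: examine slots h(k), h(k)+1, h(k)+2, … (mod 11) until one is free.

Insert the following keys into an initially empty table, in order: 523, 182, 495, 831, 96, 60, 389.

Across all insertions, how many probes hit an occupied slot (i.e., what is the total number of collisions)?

523: h=6 => slot 6
182: h=6, probe 6,7 => slot 7
495: h=0 => slot 0
831: h=6, probe 6,7,8 => slot 8
96: h=8, probe 8,9 => slot 9
60: h=5 => slot 5
389: h=4 => slot 4
Table: [495, -, -, -, 389, 60, 523, 182, 831, 96, -]

4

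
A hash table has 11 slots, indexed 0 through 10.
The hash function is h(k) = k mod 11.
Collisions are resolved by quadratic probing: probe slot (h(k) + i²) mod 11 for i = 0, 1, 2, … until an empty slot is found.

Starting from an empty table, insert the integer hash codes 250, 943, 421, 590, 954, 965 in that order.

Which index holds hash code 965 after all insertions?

6

250: h=8 => slot 8
943: h=8, probe 8,9 => slot 9
421: h=3 => slot 3
590: h=7 => slot 7
954: h=8, probe 8,9,1 => slot 1
965: h=8, probe 8,9,1,6 => slot 6
Table: [., 954, ., 421, ., ., 965, 590, 250, 943, .]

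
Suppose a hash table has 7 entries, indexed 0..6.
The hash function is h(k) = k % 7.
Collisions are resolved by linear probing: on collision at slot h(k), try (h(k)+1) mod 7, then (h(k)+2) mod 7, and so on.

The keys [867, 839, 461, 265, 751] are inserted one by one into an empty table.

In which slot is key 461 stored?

Insert 867: h=6, slot 6 empty => index 6.
Insert 839: h=6, slot 6 occupied => index 0.
Insert 461: h=6, slots 6,0 occupied => index 1.
Insert 265: h=6, slots 6,0,1 occupied => index 2.
Insert 751: h=2, slot 2 occupied => index 3.
Table: [839, 461, 265, 751, —, —, 867]

1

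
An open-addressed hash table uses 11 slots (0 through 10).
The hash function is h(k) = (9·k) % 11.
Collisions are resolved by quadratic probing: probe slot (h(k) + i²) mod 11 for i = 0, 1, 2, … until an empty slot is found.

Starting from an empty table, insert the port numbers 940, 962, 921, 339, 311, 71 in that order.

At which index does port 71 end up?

Insert 940: h=1, slot 1 empty -> index 1.
Insert 962: h=1, slot 1 occupied -> index 2.
Insert 921: h=6, slot 6 empty -> index 6.
Insert 339: h=4, slot 4 empty -> index 4.
Insert 311: h=5, slot 5 empty -> index 5.
Insert 71: h=1, slots 1,2,5 occupied -> index 10.
Table: [—, 940, 962, —, 339, 311, 921, —, —, —, 71]

10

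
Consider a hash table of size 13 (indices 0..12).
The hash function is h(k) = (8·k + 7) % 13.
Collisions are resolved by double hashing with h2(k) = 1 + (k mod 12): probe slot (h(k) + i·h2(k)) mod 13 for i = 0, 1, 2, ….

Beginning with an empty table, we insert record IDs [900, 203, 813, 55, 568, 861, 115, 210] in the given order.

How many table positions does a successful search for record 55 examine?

2

Insert 900: h=5, slot 5 empty => index 5.
Insert 203: h=6, slot 6 empty => index 6.
Insert 813: h=11, slot 11 empty => index 11.
Insert 55: h=5, h2=8, slot 5 occupied => index 0.
Insert 568: h=1, slot 1 empty => index 1.
Insert 861: h=5, h2=10, slot 5 occupied => index 2.
Insert 115: h=4, slot 4 empty => index 4.
Insert 210: h=10, slot 10 empty => index 10.
Table: [55, 568, 861, —, 115, 900, 203, —, —, —, 210, 813, —]
Lookup 55: h=5, h2=8, probe 5,0 → found at 0.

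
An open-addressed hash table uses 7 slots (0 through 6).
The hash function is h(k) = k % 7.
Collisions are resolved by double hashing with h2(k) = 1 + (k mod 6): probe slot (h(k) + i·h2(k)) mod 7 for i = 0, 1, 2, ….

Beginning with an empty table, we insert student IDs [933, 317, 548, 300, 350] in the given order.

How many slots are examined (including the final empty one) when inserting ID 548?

2

933: h=2 => slot 2
317: h=2, h2=6, probe 2,1 => slot 1
548: h=2, h2=3, probe 2,5 => slot 5
300: h=6 => slot 6
350: h=0 => slot 0
Table: [350, 317, 933, -, -, 548, 300]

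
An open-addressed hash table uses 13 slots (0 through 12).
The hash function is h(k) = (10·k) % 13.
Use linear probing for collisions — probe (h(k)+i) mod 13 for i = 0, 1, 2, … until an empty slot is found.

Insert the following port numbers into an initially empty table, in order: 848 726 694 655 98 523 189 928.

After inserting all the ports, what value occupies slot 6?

848: h=4 -> slot 4
726: h=6 -> slot 6
694: h=11 -> slot 11
655: h=11, probe 11,12 -> slot 12
98: h=5 -> slot 5
523: h=4, probe 4,5,6,7 -> slot 7
189: h=5, probe 5,6,7,8 -> slot 8
928: h=11, probe 11,12,0 -> slot 0
Table: [928, ., ., ., 848, 98, 726, 523, 189, ., ., 694, 655]

726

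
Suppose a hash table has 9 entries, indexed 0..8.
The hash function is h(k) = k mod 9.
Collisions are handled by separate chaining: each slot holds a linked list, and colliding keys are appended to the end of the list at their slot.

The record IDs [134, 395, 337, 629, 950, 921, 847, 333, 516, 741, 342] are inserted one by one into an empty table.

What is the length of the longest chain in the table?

134 → bucket 8
395 → bucket 8 (collision)
337 → bucket 4
629 → bucket 8 (collision)
950 → bucket 5
921 → bucket 3
847 → bucket 1
333 → bucket 0
516 → bucket 3 (collision)
741 → bucket 3 (collision)
342 → bucket 0 (collision)
Final buckets:
0: 333 -> 342
1: 847
2: _
3: 921 -> 516 -> 741
4: 337
5: 950
6: _
7: _
8: 134 -> 395 -> 629

3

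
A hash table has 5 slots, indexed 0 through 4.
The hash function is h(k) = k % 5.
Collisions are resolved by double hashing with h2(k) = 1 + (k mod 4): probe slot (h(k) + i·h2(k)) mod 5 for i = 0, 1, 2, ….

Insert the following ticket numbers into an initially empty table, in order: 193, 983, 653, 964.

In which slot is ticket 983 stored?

2

193: h=3 → slot 3
983: h=3, h2=4, probe 3,2 → slot 2
653: h=3, h2=2, probe 3,0 → slot 0
964: h=4 → slot 4
Table: [653, -, 983, 193, 964]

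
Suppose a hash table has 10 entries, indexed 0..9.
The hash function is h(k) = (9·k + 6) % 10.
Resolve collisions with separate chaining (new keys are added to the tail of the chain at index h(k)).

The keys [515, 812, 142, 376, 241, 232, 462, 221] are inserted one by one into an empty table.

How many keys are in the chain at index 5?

2

515 → bucket 1
812 → bucket 4
142 → bucket 4 (collision)
376 → bucket 0
241 → bucket 5
232 → bucket 4 (collision)
462 → bucket 4 (collision)
221 → bucket 5 (collision)
Final buckets:
0: 376
1: 515
2: _
3: _
4: 812 -> 142 -> 232 -> 462
5: 241 -> 221
6: _
7: _
8: _
9: _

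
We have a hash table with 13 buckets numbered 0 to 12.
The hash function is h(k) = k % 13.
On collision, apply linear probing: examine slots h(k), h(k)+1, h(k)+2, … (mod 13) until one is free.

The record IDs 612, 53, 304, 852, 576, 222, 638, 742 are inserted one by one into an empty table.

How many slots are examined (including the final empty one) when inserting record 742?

8

Insert 612: h=1, slot 1 empty -> index 1.
Insert 53: h=1, slot 1 occupied -> index 2.
Insert 304: h=5, slot 5 empty -> index 5.
Insert 852: h=7, slot 7 empty -> index 7.
Insert 576: h=4, slot 4 empty -> index 4.
Insert 222: h=1, slots 1,2 occupied -> index 3.
Insert 638: h=1, slots 1,2,3,4,5 occupied -> index 6.
Insert 742: h=1, slots 1,2,3,4,5,6,7 occupied -> index 8.
Table: [—, 612, 53, 222, 576, 304, 638, 852, 742, —, —, —, —]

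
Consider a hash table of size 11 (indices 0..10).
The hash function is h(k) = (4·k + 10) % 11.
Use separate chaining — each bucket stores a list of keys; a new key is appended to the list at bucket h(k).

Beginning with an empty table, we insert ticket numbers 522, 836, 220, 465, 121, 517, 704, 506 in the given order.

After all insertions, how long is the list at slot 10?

522 → bucket 8
836 → bucket 10
220 → bucket 10 (collision)
465 → bucket 0
121 → bucket 10 (collision)
517 → bucket 10 (collision)
704 → bucket 10 (collision)
506 → bucket 10 (collision)
Final buckets:
0: 465
1: -
2: -
3: -
4: -
5: -
6: -
7: -
8: 522
9: -
10: 836 -> 220 -> 121 -> 517 -> 704 -> 506

6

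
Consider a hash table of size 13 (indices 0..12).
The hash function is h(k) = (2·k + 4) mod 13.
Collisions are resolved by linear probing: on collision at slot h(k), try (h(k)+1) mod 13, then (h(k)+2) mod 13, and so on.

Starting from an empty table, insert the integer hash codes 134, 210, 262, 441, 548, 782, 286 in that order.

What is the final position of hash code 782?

11

134: h=12 -> slot 12
210: h=8 -> slot 8
262: h=8, probe 8,9 -> slot 9
441: h=2 -> slot 2
548: h=8, probe 8,9,10 -> slot 10
782: h=8, probe 8,9,10,11 -> slot 11
286: h=4 -> slot 4
Table: [-, -, 441, -, 286, -, -, -, 210, 262, 548, 782, 134]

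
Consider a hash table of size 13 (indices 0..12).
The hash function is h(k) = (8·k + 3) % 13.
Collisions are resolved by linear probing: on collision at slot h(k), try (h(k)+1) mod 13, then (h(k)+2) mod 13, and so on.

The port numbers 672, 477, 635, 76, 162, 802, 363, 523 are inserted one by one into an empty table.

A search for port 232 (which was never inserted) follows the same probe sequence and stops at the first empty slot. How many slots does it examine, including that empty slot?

Insert 672: h=10, slot 10 empty -> index 10.
Insert 477: h=10, slot 10 occupied -> index 11.
Insert 635: h=0, slot 0 empty -> index 0.
Insert 76: h=0, slot 0 occupied -> index 1.
Insert 162: h=12, slot 12 empty -> index 12.
Insert 802: h=10, slots 10,11,12,0,1 occupied -> index 2.
Insert 363: h=8, slot 8 empty -> index 8.
Insert 523: h=1, slots 1,2 occupied -> index 3.
Table: [635, 76, 802, 523, -, -, -, -, 363, -, 672, 477, 162]
Lookup 232: h=0, probe 0,1,2,3,4 → slot 4 empty, not found.

5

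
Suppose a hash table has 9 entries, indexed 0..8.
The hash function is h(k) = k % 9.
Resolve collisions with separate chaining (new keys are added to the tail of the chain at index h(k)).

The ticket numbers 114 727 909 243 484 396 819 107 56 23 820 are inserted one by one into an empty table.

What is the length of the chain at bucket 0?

114 → bucket 6
727 → bucket 7
909 → bucket 0
243 → bucket 0 (collision)
484 → bucket 7 (collision)
396 → bucket 0 (collision)
819 → bucket 0 (collision)
107 → bucket 8
56 → bucket 2
23 → bucket 5
820 → bucket 1
Final buckets:
0: 909 -> 243 -> 396 -> 819
1: 820
2: 56
3: .
4: .
5: 23
6: 114
7: 727 -> 484
8: 107

4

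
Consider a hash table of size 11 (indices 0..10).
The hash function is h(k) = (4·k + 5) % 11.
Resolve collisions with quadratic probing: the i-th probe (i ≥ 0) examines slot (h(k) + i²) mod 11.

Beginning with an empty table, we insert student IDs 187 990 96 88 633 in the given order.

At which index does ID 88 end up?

9

Insert 187: h=5, slot 5 empty → index 5.
Insert 990: h=5, slot 5 occupied → index 6.
Insert 96: h=4, slot 4 empty → index 4.
Insert 88: h=5, slots 5,6 occupied → index 9.
Insert 633: h=7, slot 7 empty → index 7.
Table: [., ., ., ., 96, 187, 990, 633, ., 88, .]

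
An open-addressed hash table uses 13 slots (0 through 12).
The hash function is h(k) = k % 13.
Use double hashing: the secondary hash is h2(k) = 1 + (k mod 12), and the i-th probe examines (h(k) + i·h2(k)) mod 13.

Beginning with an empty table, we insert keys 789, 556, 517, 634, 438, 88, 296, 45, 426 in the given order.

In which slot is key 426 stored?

Insert 789: h=9, slot 9 empty → index 9.
Insert 556: h=10, slot 10 empty → index 10.
Insert 517: h=10, h2=2, slot 10 occupied → index 12.
Insert 634: h=10, h2=11, slot 10 occupied → index 8.
Insert 438: h=9, h2=7, slot 9 occupied → index 3.
Insert 88: h=10, h2=5, slot 10 occupied → index 2.
Insert 296: h=10, h2=9, slot 10 occupied → index 6.
Insert 45: h=6, h2=10, slots 6,3 occupied → index 0.
Insert 426: h=10, h2=7, slot 10 occupied → index 4.
Table: [45, ., 88, 438, 426, ., 296, ., 634, 789, 556, ., 517]

4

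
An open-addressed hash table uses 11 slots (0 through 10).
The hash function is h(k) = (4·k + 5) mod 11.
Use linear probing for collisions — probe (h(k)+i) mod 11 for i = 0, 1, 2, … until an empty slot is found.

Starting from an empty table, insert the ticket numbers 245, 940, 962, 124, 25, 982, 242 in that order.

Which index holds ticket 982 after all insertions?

245 hashes to 6; slot 6 is free → place at 6.
940 hashes to 3; slot 3 is free → place at 3.
962 hashes to 3; 3 taken → place at 4.
124 hashes to 6; 6 taken → place at 7.
25 hashes to 6; 6,7 taken → place at 8.
982 hashes to 6; 6,7,8 taken → place at 9.
242 hashes to 5; slot 5 is free → place at 5.
Table: [_, _, _, 940, 962, 242, 245, 124, 25, 982, _]

9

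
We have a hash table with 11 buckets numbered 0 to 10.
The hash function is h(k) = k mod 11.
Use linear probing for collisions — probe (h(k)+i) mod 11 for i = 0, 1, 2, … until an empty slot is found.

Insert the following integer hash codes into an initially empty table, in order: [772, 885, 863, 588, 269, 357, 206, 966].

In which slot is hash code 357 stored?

772 hashes to 2; slot 2 is free -> place at 2.
885 hashes to 5; slot 5 is free -> place at 5.
863 hashes to 5; 5 taken -> place at 6.
588 hashes to 5; 5,6 taken -> place at 7.
269 hashes to 5; 5,6,7 taken -> place at 8.
357 hashes to 5; 5,6,7,8 taken -> place at 9.
206 hashes to 8; 8,9 taken -> place at 10.
966 hashes to 9; 9,10 taken -> place at 0.
Table: [966, -, 772, -, -, 885, 863, 588, 269, 357, 206]

9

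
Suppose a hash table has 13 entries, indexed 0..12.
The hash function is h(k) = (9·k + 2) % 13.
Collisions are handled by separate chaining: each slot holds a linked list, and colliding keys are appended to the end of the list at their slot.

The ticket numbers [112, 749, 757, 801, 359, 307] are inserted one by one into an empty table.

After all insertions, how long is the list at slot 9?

Insert 112: h=9, bucket 9 empty -> new chain.
Insert 749: h=9, bucket 9 nonempty -> append to chain.
Insert 757: h=3, bucket 3 empty -> new chain.
Insert 801: h=9, bucket 9 nonempty -> append to chain.
Insert 359: h=9, bucket 9 nonempty -> append to chain.
Insert 307: h=9, bucket 9 nonempty -> append to chain.
Final buckets:
0: .
1: .
2: .
3: 757
4: .
5: .
6: .
7: .
8: .
9: 112 -> 749 -> 801 -> 359 -> 307
10: .
11: .
12: .

5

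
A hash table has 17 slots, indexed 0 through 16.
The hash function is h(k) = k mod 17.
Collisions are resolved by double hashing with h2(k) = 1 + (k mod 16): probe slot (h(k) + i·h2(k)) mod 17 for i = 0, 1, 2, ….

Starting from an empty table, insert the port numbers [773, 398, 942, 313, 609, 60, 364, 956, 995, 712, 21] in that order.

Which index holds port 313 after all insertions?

773 hashes to 8; slot 8 is free → place at 8.
398 hashes to 7; slot 7 is free → place at 7.
942 hashes to 7, h2=15; 7 taken → place at 5.
313 hashes to 7, h2=10; 7 taken → place at 0.
609 hashes to 14; slot 14 is free → place at 14.
60 hashes to 9; slot 9 is free → place at 9.
364 hashes to 7, h2=13; 7 taken → place at 3.
956 hashes to 4; slot 4 is free → place at 4.
995 hashes to 9, h2=4; 9 taken → place at 13.
712 hashes to 15; slot 15 is free → place at 15.
21 hashes to 4, h2=6; 4 taken → place at 10.
Table: [313, —, —, 364, 956, 942, —, 398, 773, 60, 21, —, —, 995, 609, 712, —]

0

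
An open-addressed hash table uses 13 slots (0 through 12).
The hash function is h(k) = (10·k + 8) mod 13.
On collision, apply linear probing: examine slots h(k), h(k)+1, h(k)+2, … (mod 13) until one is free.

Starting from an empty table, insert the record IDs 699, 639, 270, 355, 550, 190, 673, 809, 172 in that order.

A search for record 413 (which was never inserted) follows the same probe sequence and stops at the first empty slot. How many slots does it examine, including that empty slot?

Insert 699: h=4, slot 4 empty -> index 4.
Insert 639: h=2, slot 2 empty -> index 2.
Insert 270: h=4, slot 4 occupied -> index 5.
Insert 355: h=9, slot 9 empty -> index 9.
Insert 550: h=9, slot 9 occupied -> index 10.
Insert 190: h=10, slot 10 occupied -> index 11.
Insert 673: h=4, slots 4,5 occupied -> index 6.
Insert 809: h=12, slot 12 empty -> index 12.
Insert 172: h=12, slot 12 occupied -> index 0.
Table: [172, _, 639, _, 699, 270, 673, _, _, 355, 550, 190, 809]
Lookup 413: h=4, probe 4,5,6,7 → slot 7 empty, not found.

4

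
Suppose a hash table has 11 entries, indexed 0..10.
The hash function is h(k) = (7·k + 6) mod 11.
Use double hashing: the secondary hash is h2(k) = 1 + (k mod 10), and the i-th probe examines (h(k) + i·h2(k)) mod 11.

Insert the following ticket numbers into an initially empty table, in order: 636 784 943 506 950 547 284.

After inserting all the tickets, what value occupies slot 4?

547

636 hashes to 3; slot 3 is free → place at 3.
784 hashes to 5; slot 5 is free → place at 5.
943 hashes to 7; slot 7 is free → place at 7.
506 hashes to 6; slot 6 is free → place at 6.
950 hashes to 1; slot 1 is free → place at 1.
547 hashes to 7, h2=8; 7 taken → place at 4.
284 hashes to 3, h2=5; 3 taken → place at 8.
Table: [∅, 950, ∅, 636, 547, 784, 506, 943, 284, ∅, ∅]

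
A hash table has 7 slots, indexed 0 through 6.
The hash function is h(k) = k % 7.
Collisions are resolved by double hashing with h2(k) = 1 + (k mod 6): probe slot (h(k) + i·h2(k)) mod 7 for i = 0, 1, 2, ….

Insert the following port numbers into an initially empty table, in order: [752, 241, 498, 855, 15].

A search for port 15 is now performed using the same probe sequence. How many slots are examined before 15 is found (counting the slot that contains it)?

752 hashes to 3; slot 3 is free → place at 3.
241 hashes to 3, h2=2; 3 taken → place at 5.
498 hashes to 1; slot 1 is free → place at 1.
855 hashes to 1, h2=4; 1,5 taken → place at 2.
15 hashes to 1, h2=4; 1,5,2 taken → place at 6.
Table: [∅, 498, 855, 752, ∅, 241, 15]
Lookup 15: h=1, h2=4, probe 1,5,2,6 → found at 6.

4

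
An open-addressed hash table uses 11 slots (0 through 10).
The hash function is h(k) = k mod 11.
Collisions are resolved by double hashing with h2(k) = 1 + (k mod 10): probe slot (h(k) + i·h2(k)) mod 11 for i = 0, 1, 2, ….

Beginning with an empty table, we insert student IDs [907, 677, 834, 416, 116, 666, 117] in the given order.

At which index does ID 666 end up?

907 hashes to 5; slot 5 is free → place at 5.
677 hashes to 6; slot 6 is free → place at 6.
834 hashes to 9; slot 9 is free → place at 9.
416 hashes to 9, h2=7; 9,5 taken → place at 1.
116 hashes to 6, h2=7; 6 taken → place at 2.
666 hashes to 6, h2=7; 6,2,9,5,1 taken → place at 8.
117 hashes to 7; slot 7 is free → place at 7.
Table: [., 416, 116, ., ., 907, 677, 117, 666, 834, .]

8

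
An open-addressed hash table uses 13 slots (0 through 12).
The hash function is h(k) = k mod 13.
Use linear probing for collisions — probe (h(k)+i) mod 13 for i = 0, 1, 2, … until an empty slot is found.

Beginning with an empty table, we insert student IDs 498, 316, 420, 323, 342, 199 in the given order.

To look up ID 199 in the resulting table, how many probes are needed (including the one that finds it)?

5

Insert 498: h=4, slot 4 empty -> index 4.
Insert 316: h=4, slot 4 occupied -> index 5.
Insert 420: h=4, slots 4,5 occupied -> index 6.
Insert 323: h=11, slot 11 empty -> index 11.
Insert 342: h=4, slots 4,5,6 occupied -> index 7.
Insert 199: h=4, slots 4,5,6,7 occupied -> index 8.
Table: [∅, ∅, ∅, ∅, 498, 316, 420, 342, 199, ∅, ∅, 323, ∅]
Lookup 199: h=4, probe 4,5,6,7,8 → found at 8.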